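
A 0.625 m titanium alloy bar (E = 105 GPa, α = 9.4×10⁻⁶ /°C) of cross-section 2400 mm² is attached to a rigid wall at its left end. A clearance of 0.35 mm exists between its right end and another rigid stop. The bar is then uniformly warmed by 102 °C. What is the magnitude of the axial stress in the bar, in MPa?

σ ≈ 41.9 MPa (compressive)

If the wall were absent the bar would grow by αΔT L = 9.4×10⁻⁶ × 102 × 625 = 0.5992 mm.
This exceeds the 0.35 mm gap, so the wall pushes back. The portion of expansion that must be recovered elastically is δ_free − gap = 0.5992 − 0.35 = 0.2492 mm.
Compatibility: PL/(AE) = 0.2492 mm, so σ = P/A = E × (0.2492/625) = 41.87 MPa.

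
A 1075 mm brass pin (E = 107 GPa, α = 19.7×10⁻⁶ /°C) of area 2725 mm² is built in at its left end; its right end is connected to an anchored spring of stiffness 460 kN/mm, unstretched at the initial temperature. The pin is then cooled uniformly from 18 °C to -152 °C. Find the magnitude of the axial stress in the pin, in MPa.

Free thermal contraction: δ_free = αΔT L = 19.7×10⁻⁶ × 170 × 1075 = 3.6 mm.
Let P be the tensile force in the spring. The pin extends elastically by PL/(AE) and the spring stretches by P/k; together these equal δ_free.
So P = δ_free / [L/(AE) + 1/k] = 3.6 / [ 1075/(2725×107×10³) + 1/(460×10³) ].
P = 3.6 / 5.861×10⁻⁶ = 614300 N.
σ = P/A = 614300/2725 = 225.4 MPa.

σ ≈ 225 MPa (tensile)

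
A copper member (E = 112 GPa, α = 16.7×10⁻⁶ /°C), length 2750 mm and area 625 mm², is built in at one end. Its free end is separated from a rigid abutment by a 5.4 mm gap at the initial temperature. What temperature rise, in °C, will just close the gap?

ΔT ≈ 118 °C

Contact occurs when the free expansion equals the gap: αΔT L = 5.4 mm.
ΔT = 5.4 / (16.7×10⁻⁶ × 2750) = 117.6 °C.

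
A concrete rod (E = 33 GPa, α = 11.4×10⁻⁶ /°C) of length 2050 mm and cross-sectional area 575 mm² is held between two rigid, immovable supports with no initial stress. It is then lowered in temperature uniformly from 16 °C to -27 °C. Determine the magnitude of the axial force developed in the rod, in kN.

Full restraint means ε = 0, so the stress is σ = EαΔT = 33×10³ × 11.4×10⁻⁶ × 43 = 16.18 MPa.
Then P = σA = 16.18 × 575 mm² = 9.302 kN, tensile.

P ≈ 9.3 kN (tensile)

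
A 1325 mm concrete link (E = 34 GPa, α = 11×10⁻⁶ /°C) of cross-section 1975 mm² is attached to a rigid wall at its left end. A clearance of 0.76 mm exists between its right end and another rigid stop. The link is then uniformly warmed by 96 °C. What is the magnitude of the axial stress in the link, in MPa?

σ ≈ 16.4 MPa (compressive)

If the wall were absent the link would grow by αΔT L = 11×10⁻⁶ × 96 × 1325 = 1.399 mm.
After closing the 0.76 mm clearance, 1.399 − 0.76 = 0.6392 mm of expansion remains to be suppressed by the wall.
Compatibility: PL/(AE) = 0.6392 mm, so σ = P/A = E × (0.6392/1325) = 16.4 MPa.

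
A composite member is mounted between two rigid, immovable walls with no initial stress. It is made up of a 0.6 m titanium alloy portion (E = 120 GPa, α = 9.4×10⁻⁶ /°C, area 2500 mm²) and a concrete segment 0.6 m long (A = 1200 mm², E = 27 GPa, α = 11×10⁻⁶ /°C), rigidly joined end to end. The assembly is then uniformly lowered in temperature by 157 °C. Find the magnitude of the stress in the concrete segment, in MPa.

Free thermal contraction of the whole bar: Σ αᵢΔT Lᵢ = 9.4×10⁻⁶×157×600 + 11×10⁻⁶×157×600 = 1.922 mm.
Since the ends are fixed, an axial force P builds up, equal in every segment, with P · Σ Lᵢ/(AᵢEᵢ) = δ_free.
The series flexibility is Σ Lᵢ/(AᵢEᵢ) = 600/(2500×120×10³) + 600/(1200×27×10³) = 2.052×10⁻⁵ mm/N.
Hence P = δ_free / Σ(L/AE) = 1.922/2.052×10⁻⁵ = 93.66 kN (tensile).
σ_{concrete} = P / A = 93660 / 1200 = 78.05 MPa.

σ ≈ 78 MPa (tensile)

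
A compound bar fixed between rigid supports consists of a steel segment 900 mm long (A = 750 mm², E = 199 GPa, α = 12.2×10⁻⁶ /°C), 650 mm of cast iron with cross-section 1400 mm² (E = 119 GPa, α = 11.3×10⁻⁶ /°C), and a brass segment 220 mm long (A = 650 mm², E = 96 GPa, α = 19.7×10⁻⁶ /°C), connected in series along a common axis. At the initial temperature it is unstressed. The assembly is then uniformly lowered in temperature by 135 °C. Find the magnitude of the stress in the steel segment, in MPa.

σ ≈ 303 MPa (tensile)

Free thermal contraction of the whole bar: Σ αᵢΔT Lᵢ = 12.2×10⁻⁶×135×900 + 11.3×10⁻⁶×135×650 + 19.7×10⁻⁶×135×220 = 3.059 mm.
The rigid supports impose zero overall length change; the single axial force P common to all segments must satisfy P Σ Lᵢ/(AᵢEᵢ) = δ_free.
The series flexibility is Σ Lᵢ/(AᵢEᵢ) = 900/(750×199×10³) + 650/(1400×119×10³) + 220/(650×96×10³) = 1.346×10⁻⁵ mm/N.
Hence P = δ_free / Σ(L/AE) = 3.059/1.346×10⁻⁵ = 227.3 kN (tensile).
σ_{steel} = P / A = 227300 / 750 = 303.1 MPa.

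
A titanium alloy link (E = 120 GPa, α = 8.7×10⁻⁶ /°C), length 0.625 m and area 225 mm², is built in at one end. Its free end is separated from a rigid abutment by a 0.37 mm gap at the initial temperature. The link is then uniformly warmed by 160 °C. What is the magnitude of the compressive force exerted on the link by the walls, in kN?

P ≈ 21.6 kN

If the wall were absent the link would grow by αΔT L = 8.7×10⁻⁶ × 160 × 625 = 0.87 mm.
The gap closes (δ_free > 0.37 mm) and the wall then resists a further 0.87 − 0.37 = 0.5 mm of expansion.
Compatibility: PL/(AE) = 0.5 mm, so σ = P/A = E × (0.5/625) = 96 MPa.
P = σA = 96 × 225 = 21.6 kN.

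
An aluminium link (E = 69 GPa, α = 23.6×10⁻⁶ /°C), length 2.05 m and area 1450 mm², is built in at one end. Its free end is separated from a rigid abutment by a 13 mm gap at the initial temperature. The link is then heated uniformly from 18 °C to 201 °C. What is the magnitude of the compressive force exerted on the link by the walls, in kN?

If the wall were absent the link would grow by αΔT L = 23.6×10⁻⁶ × 183 × 2050 = 8.854 mm.
This is smaller than the 13 mm clearance, so the link expands freely without reaching the stop — the stress is zero.

P ≈ 0 kN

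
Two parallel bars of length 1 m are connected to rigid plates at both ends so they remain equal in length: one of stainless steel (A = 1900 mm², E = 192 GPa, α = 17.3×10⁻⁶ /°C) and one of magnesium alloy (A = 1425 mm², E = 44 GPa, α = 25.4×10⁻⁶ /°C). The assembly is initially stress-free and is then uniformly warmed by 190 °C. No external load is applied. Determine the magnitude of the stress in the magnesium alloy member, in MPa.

σ ≈ 57.8 MPa (compressive)

The magnesium alloy has the larger α, so on heating it would change length more than the stainless steel if both were free. The rigid plates force a common final length, so the magnesium alloy is put into compression and the stainless steel into tension, with equal and opposite forces P (no external load).
Compatibility of the two members (thermal + elastic change equal): (α₁ − α₂)ΔT = P·[1/(A₁E₁) + 1/(A₂E₂)].
|α₁ − α₂|·ΔT = 8.1×10⁻⁶ × 190 = 0.001539.
1/(A₁E₁) + 1/(A₂E₂) = 1/(1900×192×10³) + 1/(1425×44×10³) = 1.869×10⁻⁸ N⁻¹.
So P = 0.001539 / 1.869×10⁻⁸ = 82.34 kN.
σ_{magnesium alloy} = P/A₂ = 82340/1425 = 57.78 MPa, compressive.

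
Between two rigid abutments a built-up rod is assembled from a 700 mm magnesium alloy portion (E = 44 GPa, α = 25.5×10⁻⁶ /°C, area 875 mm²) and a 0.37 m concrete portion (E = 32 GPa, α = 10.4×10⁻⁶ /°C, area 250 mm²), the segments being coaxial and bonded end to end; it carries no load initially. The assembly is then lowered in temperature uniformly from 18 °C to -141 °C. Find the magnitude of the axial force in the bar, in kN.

Free thermal contraction of the whole bar: Σ αᵢΔT Lᵢ = 25.5×10⁻⁶×159×700 + 10.4×10⁻⁶×159×370 = 3.45 mm.
Since the ends are fixed, an axial force P builds up, equal in every segment, with P · Σ Lᵢ/(AᵢEᵢ) = δ_free.
Σ Lᵢ/(AᵢEᵢ) = 700/(875×44×10³) + 370/(250×32×10³) = 6.443×10⁻⁵ mm/N.
P = 3.45 / 6.443×10⁻⁵ = 53540 N = 53.54 kN, tensile.

P ≈ 53.5 kN (tensile)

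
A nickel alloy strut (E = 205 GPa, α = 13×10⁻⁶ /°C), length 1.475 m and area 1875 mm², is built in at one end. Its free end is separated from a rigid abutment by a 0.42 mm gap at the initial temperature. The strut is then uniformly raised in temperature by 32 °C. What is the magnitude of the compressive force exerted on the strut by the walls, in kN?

If the wall were absent the strut would grow by αΔT L = 13×10⁻⁶ × 32 × 1475 = 0.6136 mm.
After closing the 0.42 mm clearance, 0.6136 − 0.42 = 0.1936 mm of expansion remains to be suppressed by the wall.
So σ = E(δ_free − g)/L = 205×10³ × 0.1936/1475 = 26.91 MPa.
Force on the wall = σA = 26.91 × 1875 mm² = 50.45 kN.

P ≈ 50.5 kN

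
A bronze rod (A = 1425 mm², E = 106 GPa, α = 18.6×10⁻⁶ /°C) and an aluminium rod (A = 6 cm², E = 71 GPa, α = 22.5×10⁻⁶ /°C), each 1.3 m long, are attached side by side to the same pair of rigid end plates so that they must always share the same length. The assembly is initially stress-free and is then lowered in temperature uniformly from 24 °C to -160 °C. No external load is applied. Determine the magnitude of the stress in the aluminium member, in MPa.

The aluminium has the larger α, so on cooling it would change length more than the bronze if both were free. The rigid plates force a common final length, so the aluminium is put into tension and the bronze into compression, with equal and opposite forces P (no external load).
Equating the net (thermal + elastic) strains gives |α₁ − α₂|·ΔT = P·[1/(A₁E₁) + 1/(A₂E₂)].
|α₁ − α₂|·ΔT = 3.9×10⁻⁶ × 184 = 0.0007176.
1/(A₁E₁) + 1/(A₂E₂) = 1/(1425×106×10³) + 1/(600×71×10³) = 3.009×10⁻⁸ N⁻¹.
So P = 0.0007176 / 3.009×10⁻⁸ = 23.84 kN.
σ_{aluminium} = P/A₂ = 23840/600 = 39.74 MPa, tensile.

σ ≈ 39.7 MPa (tensile)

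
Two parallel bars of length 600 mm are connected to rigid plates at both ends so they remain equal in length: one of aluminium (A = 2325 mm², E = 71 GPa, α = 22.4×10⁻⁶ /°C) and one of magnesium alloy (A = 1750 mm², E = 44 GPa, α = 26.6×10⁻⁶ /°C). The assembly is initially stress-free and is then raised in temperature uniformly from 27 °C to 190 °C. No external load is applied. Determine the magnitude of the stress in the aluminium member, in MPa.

σ ≈ 15.5 MPa (tensile)

Equilibrium of a rigid end plate with no external load gives equal and opposite internal forces ±P in the two members. Since α_{magnesium alloy} > α_{aluminium}, heating drives the magnesium alloy into compression and the aluminium into tension.
Setting the final lengths equal and cancelling L: (α₁ − α₂)ΔT = P/(A₁E₁) + P/(A₂E₂).
|α₁ − α₂|·ΔT = 4.2×10⁻⁶ × 163 = 0.0006846.
1/(A₁E₁) + 1/(A₂E₂) = 1/(2325×71×10³) + 1/(1750×44×10³) = 1.904×10⁻⁸ N⁻¹.
P = 0.0006846 / 1.904×10⁻⁸ = 35950 N = 35.95 kN.
σ_{aluminium} = P/A₁ = 35950/2325 = 15.46 MPa, tensile.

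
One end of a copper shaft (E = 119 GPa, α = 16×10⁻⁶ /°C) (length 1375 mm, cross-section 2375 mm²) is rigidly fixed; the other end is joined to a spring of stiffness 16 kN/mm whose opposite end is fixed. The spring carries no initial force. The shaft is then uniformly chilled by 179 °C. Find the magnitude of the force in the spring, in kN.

P ≈ 58.5 kN

If the spring were absent the shaft would shorten by αΔT L = 16×10⁻⁶ × 179 × 1375 = 3.938 mm.
Let P be the tensile force in the spring. The shaft extends elastically by PL/(AE) and the spring stretches by P/k; together these equal δ_free.
P [ L/(AE) + 1/k ] = δ_free → P [ 1375/(2375×119×10³) + 1/(16×10³) ] = 3.938.
P = 3.938 / 6.737×10⁻⁵ = 58460 N.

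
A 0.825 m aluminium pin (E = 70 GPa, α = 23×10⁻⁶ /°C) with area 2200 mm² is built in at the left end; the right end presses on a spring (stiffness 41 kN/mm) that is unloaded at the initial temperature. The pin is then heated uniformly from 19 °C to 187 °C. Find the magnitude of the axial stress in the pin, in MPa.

Free thermal expansion: δ_free = αΔT L = 23×10⁻⁶ × 168 × 825 = 3.188 mm.
Let P be the compressive force at the spring. The pin shortens elastically by PL/(AE) and the spring compresses by P/k; together these equal δ_free.
P [ L/(AE) + 1/k ] = δ_free → P [ 825/(2200×70×10³) + 1/(41×10³) ] = 3.188.
P = 3.188 / 2.975×10⁻⁵ = 107200 N.
σ = P/A = 107200/2200 = 48.71 MPa.

σ ≈ 48.7 MPa (compressive)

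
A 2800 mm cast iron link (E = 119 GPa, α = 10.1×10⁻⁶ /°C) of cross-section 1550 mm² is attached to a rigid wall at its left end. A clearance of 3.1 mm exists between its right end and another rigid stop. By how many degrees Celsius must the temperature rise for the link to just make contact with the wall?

ΔT ≈ 110 °C

The gap closes when αΔT L = 3.1 mm, since the link is still unstressed at that instant.
So ΔT = g/(αL) = 3.1/(10.1×10⁻⁶ × 2800) = 109.6 °C.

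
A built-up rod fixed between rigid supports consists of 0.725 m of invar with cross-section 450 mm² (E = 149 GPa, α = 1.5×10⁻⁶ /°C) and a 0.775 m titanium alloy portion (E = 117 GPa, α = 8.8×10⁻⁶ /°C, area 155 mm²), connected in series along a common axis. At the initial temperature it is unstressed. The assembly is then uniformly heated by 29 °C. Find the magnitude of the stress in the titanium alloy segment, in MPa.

σ ≈ 27.6 MPa (compressive)

If the supports were absent, the total length change would be Σ αᵢΔT Lᵢ = 1.5×10⁻⁶×29×725 + 8.8×10⁻⁶×29×775 = 0.2293 mm.
The walls prevent any net length change, so an axial force P (same in every segment) develops. Compatibility: P · Σ Lᵢ/(AᵢEᵢ) = δ_free.
The series flexibility is Σ Lᵢ/(AᵢEᵢ) = 725/(450×149×10³) + 775/(155×117×10³) = 5.355×10⁻⁵ mm/N.
So P = 0.2293 / 5.355×10⁻⁵ = 4.282 kN, compressive.
σ_{titanium alloy} = P / A = 4282 / 155 = 27.63 MPa.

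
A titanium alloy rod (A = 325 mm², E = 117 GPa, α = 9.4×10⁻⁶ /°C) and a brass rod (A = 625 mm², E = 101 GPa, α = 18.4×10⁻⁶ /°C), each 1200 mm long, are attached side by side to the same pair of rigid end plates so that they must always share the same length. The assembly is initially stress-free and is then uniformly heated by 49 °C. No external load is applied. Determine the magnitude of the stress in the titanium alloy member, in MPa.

σ ≈ 32.2 MPa (tensile)

Both members must finish at the same length. With the larger α, the brass tends to over-expand; the plates restrain it, putting the brass in compression and the titanium alloy in tension. With no external load the two internal forces are equal and opposite, magnitude P.
Setting the final lengths equal and cancelling L: (α₁ − α₂)ΔT = P/(A₁E₁) + P/(A₂E₂).
|α₁ − α₂|·ΔT = 9×10⁻⁶ × 49 = 0.000441.
1/(A₁E₁) + 1/(A₂E₂) = 1/(325×117×10³) + 1/(625×101×10³) = 4.214×10⁻⁸ N⁻¹.
So P = 0.000441 / 4.214×10⁻⁸ = 10.47 kN.
σ_{titanium alloy} = P/A₁ = 10470/325 = 32.2 MPa, tensile.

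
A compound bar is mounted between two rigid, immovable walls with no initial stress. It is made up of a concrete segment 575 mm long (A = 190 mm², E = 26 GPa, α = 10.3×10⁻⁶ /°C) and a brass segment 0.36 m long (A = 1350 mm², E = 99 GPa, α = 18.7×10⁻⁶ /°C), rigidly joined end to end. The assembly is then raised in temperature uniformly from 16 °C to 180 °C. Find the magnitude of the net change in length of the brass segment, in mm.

If the supports were absent, the total length change would be Σ αᵢΔT Lᵢ = 10.3×10⁻⁶×164×575 + 18.7×10⁻⁶×164×360 = 2.075 mm.
Since the ends are fixed, an axial force P builds up, equal in every segment, with P · Σ Lᵢ/(AᵢEᵢ) = δ_free.
Σ Lᵢ/(AᵢEᵢ) = 575/(190×26×10³) + 360/(1350×99×10³) = 0.0001191 mm/N.
So P = 2.075 / 0.0001191 = 17.43 kN, compressive.
For the brass segment, free thermal change = 18.7×10⁻⁶×164×360 = 1.104 mm and elastic change from P = 17430×360/(1350×99×10³) = 0.04694 mm; these oppose, so the net change is 1.06 mm (segment lengthens).

|ΔL| ≈ 1.06 mm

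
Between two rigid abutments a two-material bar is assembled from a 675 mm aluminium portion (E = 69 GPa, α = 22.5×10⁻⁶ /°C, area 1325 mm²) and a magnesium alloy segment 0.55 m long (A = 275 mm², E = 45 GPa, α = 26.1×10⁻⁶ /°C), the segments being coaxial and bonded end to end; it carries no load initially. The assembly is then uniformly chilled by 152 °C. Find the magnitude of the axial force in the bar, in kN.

P ≈ 86.6 kN (tensile)

If the supports were absent, the total length change would be Σ αᵢΔT Lᵢ = 22.5×10⁻⁶×152×675 + 26.1×10⁻⁶×152×550 = 4.49 mm.
The rigid supports impose zero overall length change; the single axial force P common to all segments must satisfy P Σ Lᵢ/(AᵢEᵢ) = δ_free.
Σ Lᵢ/(AᵢEᵢ) = 675/(1325×69×10³) + 550/(275×45×10³) = 5.183×10⁻⁵ mm/N.
Hence P = δ_free / Σ(L/AE) = 4.49/5.183×10⁻⁵ = 86.64 kN (tensile).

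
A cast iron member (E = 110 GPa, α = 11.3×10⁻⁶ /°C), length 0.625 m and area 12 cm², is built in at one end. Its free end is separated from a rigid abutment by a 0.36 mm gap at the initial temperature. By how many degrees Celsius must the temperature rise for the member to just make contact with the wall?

Contact occurs when the free expansion equals the gap: αΔT L = 0.36 mm.
ΔT = 0.36 / (11.3×10⁻⁶ × 625) = 50.97 °C.

ΔT ≈ 51 °C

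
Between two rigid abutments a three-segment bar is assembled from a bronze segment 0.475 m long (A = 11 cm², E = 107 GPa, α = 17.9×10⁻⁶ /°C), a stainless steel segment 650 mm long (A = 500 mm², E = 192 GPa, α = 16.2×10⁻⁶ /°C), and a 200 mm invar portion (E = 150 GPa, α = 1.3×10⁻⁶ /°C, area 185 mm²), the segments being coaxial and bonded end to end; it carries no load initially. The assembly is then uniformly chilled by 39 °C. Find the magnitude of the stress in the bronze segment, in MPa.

σ ≈ 38 MPa (tensile)

Free thermal contraction of the whole bar: Σ αᵢΔT Lᵢ = 17.9×10⁻⁶×39×475 + 16.2×10⁻⁶×39×650 + 1.3×10⁻⁶×39×200 = 0.7524 mm.
The rigid supports impose zero overall length change; the single axial force P common to all segments must satisfy P Σ Lᵢ/(AᵢEᵢ) = δ_free.
Σ Lᵢ/(AᵢEᵢ) = 475/(1100×107×10³) + 650/(500×192×10³) + 200/(185×150×10³) = 1.801×10⁻⁵ mm/N.
P = 0.7524 / 1.801×10⁻⁵ = 41770 N = 41.77 kN, tensile.
σ_{bronze} = P / A = 41770 / 1100 = 37.97 MPa.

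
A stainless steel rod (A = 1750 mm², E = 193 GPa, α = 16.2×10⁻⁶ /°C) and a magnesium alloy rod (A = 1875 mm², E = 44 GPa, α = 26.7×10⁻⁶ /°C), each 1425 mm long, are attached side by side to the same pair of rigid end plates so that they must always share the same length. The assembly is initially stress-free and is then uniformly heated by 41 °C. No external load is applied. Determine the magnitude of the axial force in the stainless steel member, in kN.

Both members must finish at the same length. With the larger α, the magnesium alloy tends to over-expand; the plates restrain it, putting the magnesium alloy in compression and the stainless steel in tension. With no external load the two internal forces are equal and opposite, magnitude P.
Equating the net (thermal + elastic) strains gives |α₁ − α₂|·ΔT = P·[1/(A₁E₁) + 1/(A₂E₂)].
|α₁ − α₂|·ΔT = 10.5×10⁻⁶ × 41 = 0.0004305.
1/(A₁E₁) + 1/(A₂E₂) = 1/(1750×193×10³) + 1/(1875×44×10³) = 1.508×10⁻⁸ N⁻¹.
So P = 0.0004305 / 1.508×10⁻⁸ = 28.54 kN.

P ≈ 28.5 kN (tensile in the stainless steel)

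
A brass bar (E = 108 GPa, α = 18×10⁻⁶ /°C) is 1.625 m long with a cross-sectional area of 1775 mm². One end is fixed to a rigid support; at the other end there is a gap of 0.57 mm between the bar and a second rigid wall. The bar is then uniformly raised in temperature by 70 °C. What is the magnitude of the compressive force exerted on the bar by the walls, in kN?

Unrestrained expansion: δ_free = αΔT L = 18×10⁻⁶ × 70 × 1625 = 2.047 mm.
After closing the 0.57 mm clearance, 2.047 − 0.57 = 1.478 mm of expansion remains to be suppressed by the wall.
So σ = E(δ_free − g)/L = 108×10³ × 1.478/1625 = 98.2 MPa.
Force on the wall = σA = 98.2 × 1775 mm² = 174.3 kN.

P ≈ 174 kN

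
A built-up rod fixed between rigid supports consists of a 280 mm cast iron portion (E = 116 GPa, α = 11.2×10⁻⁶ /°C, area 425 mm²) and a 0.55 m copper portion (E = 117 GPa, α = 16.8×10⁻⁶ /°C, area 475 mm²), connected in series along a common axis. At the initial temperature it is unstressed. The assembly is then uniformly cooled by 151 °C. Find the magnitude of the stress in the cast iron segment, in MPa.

With the walls removed the bar would change length by δ_free = Σ αᵢΔT Lᵢ = 11.2×10⁻⁶×151×280 + 16.8×10⁻⁶×151×550 = 1.869 mm.
Since the ends are fixed, an axial force P builds up, equal in every segment, with P · Σ Lᵢ/(AᵢEᵢ) = δ_free.
The series flexibility is Σ Lᵢ/(AᵢEᵢ) = 280/(425×116×10³) + 550/(475×117×10³) = 1.558×10⁻⁵ mm/N.
Hence P = δ_free / Σ(L/AE) = 1.869/1.558×10⁻⁵ = 120 kN (tensile).
σ_{cast iron} = P / A = 120000 / 425 = 282.3 MPa.

σ ≈ 282 MPa (tensile)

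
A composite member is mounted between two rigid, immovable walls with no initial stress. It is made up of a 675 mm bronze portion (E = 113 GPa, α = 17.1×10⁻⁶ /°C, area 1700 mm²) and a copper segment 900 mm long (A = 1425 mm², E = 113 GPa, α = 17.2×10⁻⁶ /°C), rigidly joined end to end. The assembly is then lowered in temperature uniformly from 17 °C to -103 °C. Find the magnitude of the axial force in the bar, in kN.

If the supports were absent, the total length change would be Σ αᵢΔT Lᵢ = 17.1×10⁻⁶×120×675 + 17.2×10⁻⁶×120×900 = 3.243 mm.
The rigid supports impose zero overall length change; the single axial force P common to all segments must satisfy P Σ Lᵢ/(AᵢEᵢ) = δ_free.
The series flexibility is Σ Lᵢ/(AᵢEᵢ) = 675/(1700×113×10³) + 900/(1425×113×10³) = 9.103×10⁻⁶ mm/N.
Hence P = δ_free / Σ(L/AE) = 3.243/9.103×10⁻⁶ = 356.2 kN (tensile).

P ≈ 356 kN (tensile)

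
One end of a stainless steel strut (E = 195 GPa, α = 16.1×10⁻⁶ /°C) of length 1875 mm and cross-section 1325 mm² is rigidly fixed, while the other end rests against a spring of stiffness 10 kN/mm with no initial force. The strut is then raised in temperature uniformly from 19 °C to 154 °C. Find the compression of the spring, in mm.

The unrestrained thermal change is αΔT L = 16.1×10⁻⁶ × 135 × 1875 = 4.075 mm.
With a force P in the spring, the elastic change of the strut is PL/(AE) and that of the spring is P/k; compatibility requires their sum to equal δ_free.
So P = δ_free / [L/(AE) + 1/k] = 4.075 / [ 1875/(1325×195×10³) + 1/(10×10³) ].
P = 4.075 / 0.0001073 = 38000 N.
Spring compression = P/k = 38000/(10×10³) = 3.8 mm.

δ ≈ 3.8 mm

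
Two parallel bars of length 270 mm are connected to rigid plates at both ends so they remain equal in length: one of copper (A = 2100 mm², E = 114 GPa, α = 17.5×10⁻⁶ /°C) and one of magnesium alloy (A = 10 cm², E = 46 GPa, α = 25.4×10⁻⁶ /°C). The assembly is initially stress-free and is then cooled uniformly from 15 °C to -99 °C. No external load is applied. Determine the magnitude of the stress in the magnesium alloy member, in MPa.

σ ≈ 34.8 MPa (tensile)

Both members must finish at the same length. With the larger α, the magnesium alloy tends to over-contract; the plates restrain it, putting the magnesium alloy in tension and the copper in compression. With no external load the two internal forces are equal and opposite, magnitude P.
Equating the net (thermal + elastic) strains gives |α₁ − α₂|·ΔT = P·[1/(A₁E₁) + 1/(A₂E₂)].
|α₁ − α₂|·ΔT = 7.9×10⁻⁶ × 114 = 0.0009006.
1/(A₁E₁) + 1/(A₂E₂) = 1/(2100×114×10³) + 1/(1000×46×10³) = 2.592×10⁻⁸ N⁻¹.
So P = 0.0009006 / 2.592×10⁻⁸ = 34.75 kN.
σ_{magnesium alloy} = P/A₂ = 34750/1000 = 34.75 MPa, tensile.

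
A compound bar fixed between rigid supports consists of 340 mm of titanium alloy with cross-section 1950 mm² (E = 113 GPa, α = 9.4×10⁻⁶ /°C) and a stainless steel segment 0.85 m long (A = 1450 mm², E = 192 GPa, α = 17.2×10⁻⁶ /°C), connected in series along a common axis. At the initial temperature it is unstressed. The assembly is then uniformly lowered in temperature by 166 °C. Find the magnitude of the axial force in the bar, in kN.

Free thermal contraction of the whole bar: Σ αᵢΔT Lᵢ = 9.4×10⁻⁶×166×340 + 17.2×10⁻⁶×166×850 = 2.957 mm.
The walls prevent any net length change, so an axial force P (same in every segment) develops. Compatibility: P · Σ Lᵢ/(AᵢEᵢ) = δ_free.
Σ Lᵢ/(AᵢEᵢ) = 340/(1950×113×10³) + 850/(1450×192×10³) = 4.596×10⁻⁶ mm/N.
So P = 2.957 / 4.596×10⁻⁶ = 643.5 kN, tensile.

P ≈ 643 kN (tensile)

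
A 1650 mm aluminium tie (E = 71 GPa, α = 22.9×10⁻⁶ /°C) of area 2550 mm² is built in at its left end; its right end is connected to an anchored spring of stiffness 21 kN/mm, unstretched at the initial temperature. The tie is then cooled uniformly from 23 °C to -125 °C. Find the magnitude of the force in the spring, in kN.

P ≈ 98.6 kN

The unrestrained thermal change is αΔT L = 22.9×10⁻⁶ × 148 × 1650 = 5.592 mm.
With a force P in the spring, the elastic change of the tie is PL/(AE) and that of the spring is P/k; compatibility requires their sum to equal δ_free.
So P = δ_free / [L/(AE) + 1/k] = 5.592 / [ 1650/(2550×71×10³) + 1/(21×10³) ].
P = 5.592 / 5.673×10⁻⁵ = 98570 N.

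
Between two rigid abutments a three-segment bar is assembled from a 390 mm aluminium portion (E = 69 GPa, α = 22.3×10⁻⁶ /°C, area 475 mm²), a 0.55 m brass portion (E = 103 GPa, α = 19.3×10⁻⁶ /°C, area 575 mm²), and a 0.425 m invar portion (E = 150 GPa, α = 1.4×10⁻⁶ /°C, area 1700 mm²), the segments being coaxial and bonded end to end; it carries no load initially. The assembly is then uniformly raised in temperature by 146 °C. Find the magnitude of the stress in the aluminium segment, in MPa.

With the walls removed the bar would change length by δ_free = Σ αᵢΔT Lᵢ = 22.3×10⁻⁶×146×390 + 19.3×10⁻⁶×146×550 + 1.4×10⁻⁶×146×425 = 2.906 mm.
Since the ends are fixed, an axial force P builds up, equal in every segment, with P · Σ Lᵢ/(AᵢEᵢ) = δ_free.
Σ Lᵢ/(AᵢEᵢ) = 390/(475×69×10³) + 550/(575×103×10³) + 425/(1700×150×10³) = 2.285×10⁻⁵ mm/N.
P = 2.906 / 2.285×10⁻⁵ = 127200 N = 127.2 kN, compressive.
σ_{aluminium} = P / A = 127200 / 475 = 267.7 MPa.

σ ≈ 268 MPa (compressive)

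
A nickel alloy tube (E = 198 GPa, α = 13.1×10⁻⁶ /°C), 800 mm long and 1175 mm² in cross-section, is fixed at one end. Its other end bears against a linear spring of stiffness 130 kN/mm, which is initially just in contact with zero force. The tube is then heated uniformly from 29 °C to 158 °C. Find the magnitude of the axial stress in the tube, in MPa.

σ ≈ 103 MPa (compressive)

Free thermal expansion: δ_free = αΔT L = 13.1×10⁻⁶ × 129 × 800 = 1.352 mm.
With a force P in the spring, the elastic change of the tube is PL/(AE) and that of the spring is P/k; compatibility requires their sum to equal δ_free.
So P = δ_free / [L/(AE) + 1/k] = 1.352 / [ 800/(1175×198×10³) + 1/(130×10³) ].
P = 1.352 / 1.113×10⁻⁵ = 121500 N.
σ = P/A = 121500/1175 = 103.4 MPa.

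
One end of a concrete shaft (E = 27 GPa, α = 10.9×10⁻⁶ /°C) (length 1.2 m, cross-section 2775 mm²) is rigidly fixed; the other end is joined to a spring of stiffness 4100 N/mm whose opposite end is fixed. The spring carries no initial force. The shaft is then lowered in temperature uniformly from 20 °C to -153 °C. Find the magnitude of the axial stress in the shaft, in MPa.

The unrestrained thermal change is αΔT L = 10.9×10⁻⁶ × 173 × 1200 = 2.263 mm.
Let P be the tensile force in the spring. The shaft extends elastically by PL/(AE) and the spring stretches by P/k; together these equal δ_free.
So P = δ_free / [L/(AE) + 1/k] = 2.263 / [ 1200/(2775×27×10³) + 1/(4100) ].
P = 2.263 / 0.0002599 = 8706 N.
σ = P/A = 8706/2775 = 3.137 MPa.

σ ≈ 3.14 MPa (tensile)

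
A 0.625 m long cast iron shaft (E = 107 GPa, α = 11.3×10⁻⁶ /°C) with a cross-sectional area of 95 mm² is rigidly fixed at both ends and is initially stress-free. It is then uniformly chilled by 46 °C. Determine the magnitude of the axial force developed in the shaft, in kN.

P ≈ 5.28 kN (tensile)

Full restraint means ε = 0, so the stress is σ = EαΔT = 107×10³ × 11.3×10⁻⁶ × 46 = 55.62 MPa.
P = AEαΔT = 95 × 107×10³ × 11.3×10⁻⁶ × 46 = 5.284 kN (tensile).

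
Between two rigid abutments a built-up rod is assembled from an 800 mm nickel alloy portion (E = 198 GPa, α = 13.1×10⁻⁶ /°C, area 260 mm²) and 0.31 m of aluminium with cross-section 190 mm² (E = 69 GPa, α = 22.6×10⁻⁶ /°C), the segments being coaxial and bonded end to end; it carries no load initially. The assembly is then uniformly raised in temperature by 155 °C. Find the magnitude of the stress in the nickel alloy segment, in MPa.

σ ≈ 266 MPa (compressive)

Free thermal expansion of the whole bar: Σ αᵢΔT Lᵢ = 13.1×10⁻⁶×155×800 + 22.6×10⁻⁶×155×310 = 2.71 mm.
Since the ends are fixed, an axial force P builds up, equal in every segment, with P · Σ Lᵢ/(AᵢEᵢ) = δ_free.
The series flexibility is Σ Lᵢ/(AᵢEᵢ) = 800/(260×198×10³) + 310/(190×69×10³) = 3.919×10⁻⁵ mm/N.
Hence P = δ_free / Σ(L/AE) = 2.71/3.919×10⁻⁵ = 69.17 kN (compressive).
σ_{nickel alloy} = P / A = 69170 / 260 = 266 MPa.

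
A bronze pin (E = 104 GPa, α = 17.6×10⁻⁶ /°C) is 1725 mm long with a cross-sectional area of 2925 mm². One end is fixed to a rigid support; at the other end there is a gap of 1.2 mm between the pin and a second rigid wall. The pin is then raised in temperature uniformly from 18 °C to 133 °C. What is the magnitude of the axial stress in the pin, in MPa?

σ ≈ 138 MPa (compressive)

Unrestrained expansion: δ_free = αΔT L = 17.6×10⁻⁶ × 115 × 1725 = 3.491 mm.
This exceeds the 1.2 mm gap, so the wall pushes back. The portion of expansion that must be recovered elastically is δ_free − gap = 3.491 − 1.2 = 2.291 mm.
Compatibility: PL/(AE) = 2.291 mm, so σ = P/A = E × (2.291/1725) = 138.1 MPa.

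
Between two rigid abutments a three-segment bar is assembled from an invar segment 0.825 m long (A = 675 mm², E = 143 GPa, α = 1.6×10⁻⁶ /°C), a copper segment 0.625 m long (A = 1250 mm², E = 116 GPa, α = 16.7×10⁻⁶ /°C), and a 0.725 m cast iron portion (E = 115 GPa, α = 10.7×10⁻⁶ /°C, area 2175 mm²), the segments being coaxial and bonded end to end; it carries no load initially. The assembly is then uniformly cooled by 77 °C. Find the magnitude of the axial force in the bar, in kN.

Free thermal contraction of the whole bar: Σ αᵢΔT Lᵢ = 1.6×10⁻⁶×77×825 + 16.7×10⁻⁶×77×625 + 10.7×10⁻⁶×77×725 = 1.503 mm.
Since the ends are fixed, an axial force P builds up, equal in every segment, with P · Σ Lᵢ/(AᵢEᵢ) = δ_free.
The series flexibility is Σ Lᵢ/(AᵢEᵢ) = 825/(675×143×10³) + 625/(1250×116×10³) + 725/(2175×115×10³) = 1.576×10⁻⁵ mm/N.
Hence P = δ_free / Σ(L/AE) = 1.503/1.576×10⁻⁵ = 95.37 kN (tensile).

P ≈ 95.4 kN (tensile)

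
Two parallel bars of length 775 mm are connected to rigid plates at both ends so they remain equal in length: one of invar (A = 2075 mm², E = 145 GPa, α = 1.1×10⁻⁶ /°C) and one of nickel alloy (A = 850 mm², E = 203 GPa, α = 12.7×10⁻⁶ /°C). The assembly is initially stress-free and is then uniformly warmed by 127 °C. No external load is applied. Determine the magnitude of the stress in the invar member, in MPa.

σ ≈ 77.9 MPa (tensile)

The nickel alloy has the larger α, so on heating it would change length more than the invar if both were free. The rigid plates force a common final length, so the nickel alloy is put into compression and the invar into tension, with equal and opposite forces P (no external load).
Compatibility of the two members (thermal + elastic change equal): (α₁ − α₂)ΔT = P·[1/(A₁E₁) + 1/(A₂E₂)].
|α₁ − α₂|·ΔT = 11.6×10⁻⁶ × 127 = 0.001473.
1/(A₁E₁) + 1/(A₂E₂) = 1/(2075×145×10³) + 1/(850×203×10³) = 9.119×10⁻⁹ N⁻¹.
So P = 0.001473 / 9.119×10⁻⁹ = 161.6 kN.
σ_{invar} = P/A₁ = 161600/2075 = 77.86 MPa, tensile.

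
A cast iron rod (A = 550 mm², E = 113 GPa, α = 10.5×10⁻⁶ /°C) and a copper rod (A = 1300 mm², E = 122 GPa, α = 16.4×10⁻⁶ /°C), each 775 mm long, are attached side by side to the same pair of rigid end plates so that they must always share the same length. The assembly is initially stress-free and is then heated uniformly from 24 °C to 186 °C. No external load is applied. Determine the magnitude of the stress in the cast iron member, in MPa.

σ ≈ 77.6 MPa (tensile)

Equilibrium of a rigid end plate with no external load gives equal and opposite internal forces ±P in the two members. Since α_{copper} > α_{cast iron}, heating drives the copper into compression and the cast iron into tension.
Compatibility of the two members (thermal + elastic change equal): (α₁ − α₂)ΔT = P·[1/(A₁E₁) + 1/(A₂E₂)].
|α₁ − α₂|·ΔT = 5.9×10⁻⁶ × 162 = 0.0009558.
1/(A₁E₁) + 1/(A₂E₂) = 1/(550×113×10³) + 1/(1300×122×10³) = 2.24×10⁻⁸ N⁻¹.
P = 0.0009558 / 2.24×10⁻⁸ = 42680 N = 42.68 kN.
σ_{cast iron} = P/A₁ = 42680/550 = 77.6 MPa, tensile.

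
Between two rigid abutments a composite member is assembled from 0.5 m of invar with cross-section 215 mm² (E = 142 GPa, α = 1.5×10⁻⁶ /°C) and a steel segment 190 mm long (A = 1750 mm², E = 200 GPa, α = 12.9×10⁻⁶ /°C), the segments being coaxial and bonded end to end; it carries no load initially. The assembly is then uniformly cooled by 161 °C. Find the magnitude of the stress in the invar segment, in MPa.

Free thermal contraction of the whole bar: Σ αᵢΔT Lᵢ = 1.5×10⁻⁶×161×500 + 12.9×10⁻⁶×161×190 = 0.5154 mm.
Since the ends are fixed, an axial force P builds up, equal in every segment, with P · Σ Lᵢ/(AᵢEᵢ) = δ_free.
Σ Lᵢ/(AᵢEᵢ) = 500/(215×142×10³) + 190/(1750×200×10³) = 1.692×10⁻⁵ mm/N.
P = 0.5154 / 1.692×10⁻⁵ = 30460 N = 30.46 kN, tensile.
σ_{invar} = P / A = 30460 / 215 = 141.7 MPa.

σ ≈ 142 MPa (tensile)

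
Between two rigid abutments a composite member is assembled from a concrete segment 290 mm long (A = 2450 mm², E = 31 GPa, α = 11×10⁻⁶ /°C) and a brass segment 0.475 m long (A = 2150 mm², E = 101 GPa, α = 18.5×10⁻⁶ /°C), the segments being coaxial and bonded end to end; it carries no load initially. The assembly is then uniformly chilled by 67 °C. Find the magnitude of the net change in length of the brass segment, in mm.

|ΔL| ≈ 0.296 mm

Free thermal contraction of the whole bar: Σ αᵢΔT Lᵢ = 11×10⁻⁶×67×290 + 18.5×10⁻⁶×67×475 = 0.8025 mm.
Since the ends are fixed, an axial force P builds up, equal in every segment, with P · Σ Lᵢ/(AᵢEᵢ) = δ_free.
The series flexibility is Σ Lᵢ/(AᵢEᵢ) = 290/(2450×31×10³) + 475/(2150×101×10³) = 6.006×10⁻⁶ mm/N.
Hence P = δ_free / Σ(L/AE) = 0.8025/6.006×10⁻⁶ = 133.6 kN (tensile).
For the brass segment, free thermal change = 18.5×10⁻⁶×67×475 = 0.5888 mm and elastic change from P = 133600×475/(2150×101×10³) = 0.2923 mm; these oppose, so the net change is 0.296 mm (segment shortens).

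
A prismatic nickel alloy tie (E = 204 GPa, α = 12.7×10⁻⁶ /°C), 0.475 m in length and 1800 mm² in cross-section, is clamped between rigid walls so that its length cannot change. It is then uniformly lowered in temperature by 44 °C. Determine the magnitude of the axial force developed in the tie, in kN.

Full restraint means ε = 0, so the stress is σ = EαΔT = 204×10³ × 12.7×10⁻⁶ × 44 = 114 MPa.
Axial force P = σA = 114 × 1800 = 205200 N = 205.2 kN, tensile.

P ≈ 205 kN (tensile)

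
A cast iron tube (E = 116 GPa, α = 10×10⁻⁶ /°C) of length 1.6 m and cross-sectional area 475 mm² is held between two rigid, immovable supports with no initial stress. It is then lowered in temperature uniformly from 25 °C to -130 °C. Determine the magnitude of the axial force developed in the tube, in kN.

P ≈ 85.4 kN (tensile)

The ends cannot move, so σ = EαΔT = 116×10³ × 10×10⁻⁶ × 155 = 179.8 MPa.
P = AEαΔT = 475 × 116×10³ × 10×10⁻⁶ × 155 = 85.4 kN (tensile).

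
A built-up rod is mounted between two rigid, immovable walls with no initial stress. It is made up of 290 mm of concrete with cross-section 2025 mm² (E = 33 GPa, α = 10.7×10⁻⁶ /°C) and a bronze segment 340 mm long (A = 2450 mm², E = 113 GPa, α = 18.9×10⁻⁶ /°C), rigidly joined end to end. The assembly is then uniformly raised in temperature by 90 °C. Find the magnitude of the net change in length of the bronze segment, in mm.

|ΔL| ≈ 0.389 mm

Free thermal expansion of the whole bar: Σ αᵢΔT Lᵢ = 10.7×10⁻⁶×90×290 + 18.9×10⁻⁶×90×340 = 0.8576 mm.
The walls prevent any net length change, so an axial force P (same in every segment) develops. Compatibility: P · Σ Lᵢ/(AᵢEᵢ) = δ_free.
Σ Lᵢ/(AᵢEᵢ) = 290/(2025×33×10³) + 340/(2450×113×10³) = 5.568×10⁻⁶ mm/N.
So P = 0.8576 / 5.568×10⁻⁶ = 154 kN, compressive.
For the bronze segment, free thermal change = 18.9×10⁻⁶×90×340 = 0.5783 mm and elastic change from P = 154000×340/(2450×113×10³) = 0.1892 mm; these oppose, so the net change is 0.389 mm (segment lengthens).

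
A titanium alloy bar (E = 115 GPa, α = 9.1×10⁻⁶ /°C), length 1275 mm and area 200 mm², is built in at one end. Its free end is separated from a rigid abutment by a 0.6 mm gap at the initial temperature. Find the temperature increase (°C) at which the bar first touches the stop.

ΔT ≈ 51.7 °C

The gap closes when αΔT L = 0.6 mm, since the bar is still unstressed at that instant.
ΔT = 0.6 / (9.1×10⁻⁶ × 1275) = 51.71 °C.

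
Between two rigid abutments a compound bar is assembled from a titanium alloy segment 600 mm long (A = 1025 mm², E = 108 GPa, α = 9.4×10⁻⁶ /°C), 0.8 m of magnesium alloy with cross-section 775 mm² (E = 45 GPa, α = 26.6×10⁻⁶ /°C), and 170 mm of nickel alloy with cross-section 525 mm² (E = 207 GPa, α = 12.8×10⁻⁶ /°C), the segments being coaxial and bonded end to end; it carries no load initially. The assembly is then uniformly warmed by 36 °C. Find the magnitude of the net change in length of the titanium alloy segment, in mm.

|ΔL| ≈ 0.0133 mm

Free thermal expansion of the whole bar: Σ αᵢΔT Lᵢ = 9.4×10⁻⁶×36×600 + 26.6×10⁻⁶×36×800 + 12.8×10⁻⁶×36×170 = 1.047 mm.
The walls prevent any net length change, so an axial force P (same in every segment) develops. Compatibility: P · Σ Lᵢ/(AᵢEᵢ) = δ_free.
Σ Lᵢ/(AᵢEᵢ) = 600/(1025×108×10³) + 800/(775×45×10³) + 170/(525×207×10³) = 2.992×10⁻⁵ mm/N.
So P = 1.047 / 2.992×10⁻⁵ = 35 kN, compressive.
For the titanium alloy segment, free thermal change = 9.4×10⁻⁶×36×600 = 0.203 mm and elastic change from P = 35000×600/(1025×108×10³) = 0.1897 mm; these oppose, so the net change is 0.0133 mm (segment lengthens).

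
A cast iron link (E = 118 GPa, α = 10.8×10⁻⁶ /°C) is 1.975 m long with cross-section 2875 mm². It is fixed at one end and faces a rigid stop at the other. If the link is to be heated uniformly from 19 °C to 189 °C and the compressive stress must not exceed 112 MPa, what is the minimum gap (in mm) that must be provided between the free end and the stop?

g ≈ 1.75 mm

Free expansion if unrestrained: δ_free = αΔT L = 10.8×10⁻⁶ × 170 × 1975 = 3.626 mm.
A stress of 112 MPa corresponds to the wall pushing the link back by σL/E = 112×1975/(118×10³) = 1.875 mm.
So the gap has to take up the difference, g_min = δ_free − σL/E = 3.626 − 1.875 = 1.752 mm.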